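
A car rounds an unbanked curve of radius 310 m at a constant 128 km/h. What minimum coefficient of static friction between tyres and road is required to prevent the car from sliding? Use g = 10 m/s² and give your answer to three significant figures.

0.408

v = 128/3.6 = 35.56 m/s.
Friction provides the centripetal force: μ_s m g = m v²/r, so μ_s = v²/(g r) = (35.56)²/(10.0 × 310) = 1264/3100 = 0.4078.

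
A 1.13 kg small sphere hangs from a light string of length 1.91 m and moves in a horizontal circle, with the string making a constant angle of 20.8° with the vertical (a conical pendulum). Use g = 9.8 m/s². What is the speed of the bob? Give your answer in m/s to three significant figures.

1.59 m/s

The radius of the circle is r = L sinθ = 1.91 × sin 20.8° = 0.6783 m.
Horizontally T sinθ = mv²/r and vertically T cosθ = mg, so tanθ = v²/(rg).
v = √(r g tanθ) = √(0.6783 × 9.8 × 0.3799) = √2.525 = 1.589 m/s.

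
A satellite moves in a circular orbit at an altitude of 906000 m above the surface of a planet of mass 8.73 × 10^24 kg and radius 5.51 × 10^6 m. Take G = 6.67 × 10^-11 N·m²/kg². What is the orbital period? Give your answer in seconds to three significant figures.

4230 s

r = R + h = 5.51 × 10^6 + 906000 = 6.416 × 10^6 m. Gravity provides the centripetal force: G M m / r² = m v² / r ⇒ v = √(GM/r) = 9527 m/s.
T = 2πr/v = 2π × 6.416 × 10^6 / 9527 = 4232 s.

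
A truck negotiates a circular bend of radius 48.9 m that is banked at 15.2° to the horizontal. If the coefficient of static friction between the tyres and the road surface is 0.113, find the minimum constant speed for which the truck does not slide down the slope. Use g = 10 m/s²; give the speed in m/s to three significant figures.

8.68 m/s

At the minimum speed, friction acts up the slope at its limiting value f = μN. Radially (horizontal, toward centre): N sinθ − μN cosθ = mv²/r. Vertically: N cosθ + μN sinθ = mg.
Dividing: v² = r g (sinθ − μcosθ)/(cosθ + μsinθ).
sinθ − μcosθ = 0.2622 − 0.113×0.9650 = 0.1531; cosθ + μsinθ = 0.9650 + 0.113×0.2622 = 0.9946.
v² = 48.9 × 10.0 × 0.1531/0.9946 = 75.29 m²/s², so v = 8.677 m/s.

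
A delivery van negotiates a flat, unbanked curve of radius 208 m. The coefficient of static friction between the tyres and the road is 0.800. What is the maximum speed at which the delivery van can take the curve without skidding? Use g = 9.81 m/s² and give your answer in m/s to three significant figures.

40.4 m/s

Friction provides the centripetal force on a flat curve. At maximum speed it is at its limiting value: μ_s m g = m v²/r.
Mass cancels: v_max = √(μ_s g r) = √(0.800 × 9.81 × 208) = √1632 = 40.40 m/s.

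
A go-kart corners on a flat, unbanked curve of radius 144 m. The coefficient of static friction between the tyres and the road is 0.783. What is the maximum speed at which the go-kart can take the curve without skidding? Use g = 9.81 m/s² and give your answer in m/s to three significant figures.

Friction provides the centripetal force on a flat curve. At maximum speed it is at its limiting value: μ_s m g = m v²/r.
Mass cancels: v_max = √(μ_s g r) = √(0.783 × 9.81 × 144) = √1106 = 33.26 m/s.

33.3 m/s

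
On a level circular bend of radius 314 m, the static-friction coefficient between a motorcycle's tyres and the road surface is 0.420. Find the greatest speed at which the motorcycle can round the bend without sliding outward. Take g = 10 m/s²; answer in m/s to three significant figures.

36.3 m/s

On a flat curve, static friction is the only horizontal force, so it must supply the full centripetal force: μ_s m g = m v²/r.
Mass cancels: v_max = √(μ_s g r) = √(0.420 × 10.0 × 314) = √1319 = 36.32 m/s.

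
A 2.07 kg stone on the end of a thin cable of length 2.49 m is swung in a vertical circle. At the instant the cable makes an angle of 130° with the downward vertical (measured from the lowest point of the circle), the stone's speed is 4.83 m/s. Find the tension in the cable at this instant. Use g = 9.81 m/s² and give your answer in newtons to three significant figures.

6.34 N

Take the radial direction toward the centre of the circle as positive. The component of the weight along the string toward the centre is −mg cos φ (φ measured from the bottom), so Newton's second law along the string gives T − mg cos φ = m v²/r.
cos 130° = -0.6428, so T = m(v²/r + g cos φ) = 2.07 × ((4.83)²/2.49 + 9.81 × -0.6428) = 2.07 × (9.369 + (-6.306)) = 2.07 × 3.063 = 6.341 N.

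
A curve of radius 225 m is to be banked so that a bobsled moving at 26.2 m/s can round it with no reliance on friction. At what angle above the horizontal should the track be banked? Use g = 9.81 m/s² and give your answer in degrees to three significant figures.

17.3°

With no friction, the horizontal component of the normal force provides the centripetal force: N sinθ = mv²/r, while N cosθ = mg vertically.
Dividing: tanθ = v²/(r g) = (26.2)²/(225 × 9.81) = 686.4/2207 = 0.3110.
θ = arctan(0.3110) = 17.28°.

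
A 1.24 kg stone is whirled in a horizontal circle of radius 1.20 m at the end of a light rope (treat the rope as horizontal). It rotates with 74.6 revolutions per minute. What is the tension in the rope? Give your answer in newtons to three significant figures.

90.8 N

ω = 74.6 rev/min × 2π/60 = 7.812 rad/s, so v = ωr = 7.812 × 1.20 = 9.375 m/s.
The tension is the only horizontal force, so it supplies the full centripetal force: T = m v²/r = 1.24 × (9.375)²/1.20 = 1.24 × 87.88/1.20 = 90.81 N.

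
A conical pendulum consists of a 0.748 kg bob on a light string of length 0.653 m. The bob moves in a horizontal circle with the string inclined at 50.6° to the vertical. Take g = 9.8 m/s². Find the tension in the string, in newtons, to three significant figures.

Vertically the bob has no acceleration, so T cosθ = mg.
T = mg/cosθ = 0.748 × 9.8 / cos 50.6° = 7.330/0.6347 = 11.55 N.

11.5 N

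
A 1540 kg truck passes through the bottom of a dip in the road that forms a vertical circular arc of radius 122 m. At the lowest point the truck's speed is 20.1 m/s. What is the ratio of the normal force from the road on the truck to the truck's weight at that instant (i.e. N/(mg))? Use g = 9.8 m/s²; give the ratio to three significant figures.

1.34

At the bottom, N − mg = mv²/r, so N = m(v²/r + g) and N/(mg) = v²/(rg) + 1 = (20.1)²/(122 × 9.8) + 1 = 0.3379 + 1 = 1.338.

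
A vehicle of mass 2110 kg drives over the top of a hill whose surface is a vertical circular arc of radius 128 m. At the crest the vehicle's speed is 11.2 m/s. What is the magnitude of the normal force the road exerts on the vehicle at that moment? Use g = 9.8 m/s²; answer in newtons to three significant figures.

18600 N

At the crest the centripetal acceleration points downward (toward the centre of the arc), so mg − N = mv²/r.
N = m(g − v²/r) = 2110 × (9.8 − (11.2)²/128) = 2110 × (9.8 − 0.9800) = 2110 × 8.820 = 18610 N.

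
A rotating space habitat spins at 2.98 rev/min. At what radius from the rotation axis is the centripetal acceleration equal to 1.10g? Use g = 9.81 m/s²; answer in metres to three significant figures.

111 m

ω = 2.98 rev/min × 2π/60 = 0.3121 rad/s.
a_c = ω²r = 1.10g ⇒ r = 1.10 × 9.81 / (0.3121)² = 10.79/0.09738 = 110.8 m.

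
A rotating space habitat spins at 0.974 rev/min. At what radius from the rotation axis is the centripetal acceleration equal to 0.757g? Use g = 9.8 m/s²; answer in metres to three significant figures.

ω = 0.974 rev/min × 2π/60 = 0.1020 rad/s.
a_c = ω²r = 0.757g ⇒ r = 0.757 × 9.8 / (0.1020)² = 7.419/0.01040 = 713.1 m.

713 m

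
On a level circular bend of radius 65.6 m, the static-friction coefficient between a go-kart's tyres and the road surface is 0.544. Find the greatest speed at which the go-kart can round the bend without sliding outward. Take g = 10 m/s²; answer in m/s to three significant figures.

18.9 m/s

The only inward force on a level bend is static friction, so at the limit f_s = μ_s N = μ_s m g = m v²/r.
Mass cancels: v_max = √(μ_s g r) = √(0.544 × 10.0 × 65.6) = √356.9 = 18.89 m/s.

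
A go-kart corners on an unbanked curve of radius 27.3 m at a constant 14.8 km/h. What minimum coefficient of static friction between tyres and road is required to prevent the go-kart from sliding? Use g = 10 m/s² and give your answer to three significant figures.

0.0619

v = 14.8/3.6 = 4.111 m/s.
Friction provides the centripetal force: μ_s m g = m v²/r, so μ_s = v²/(g r) = (4.111)²/(10.0 × 27.3) = 16.90/273.0 = 0.06191.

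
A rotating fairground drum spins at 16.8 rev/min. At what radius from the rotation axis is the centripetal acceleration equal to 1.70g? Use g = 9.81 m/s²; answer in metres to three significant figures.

ω = 16.8 rev/min × 2π/60 = 1.759 rad/s.
a_c = ω²r = 1.70g ⇒ r = 1.70 × 9.81 / (1.759)² = 16.68/3.095 = 5.388 m.

5.39 m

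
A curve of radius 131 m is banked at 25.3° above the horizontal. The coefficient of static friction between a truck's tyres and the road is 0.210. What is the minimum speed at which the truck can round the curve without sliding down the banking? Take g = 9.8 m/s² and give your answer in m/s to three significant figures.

17.5 m/s

At the minimum speed, friction acts up the slope at its limiting value f = μN. Radially (horizontal, toward centre): N sinθ − μN cosθ = mv²/r. Vertically: N cosθ + μN sinθ = mg.
Dividing: v² = r g (sinθ − μcosθ)/(cosθ + μsinθ).
sinθ − μcosθ = 0.4274 − 0.210×0.9041 = 0.2375; cosθ + μsinθ = 0.9041 + 0.210×0.4274 = 0.9938.
v² = 131 × 9.8 × 0.2375/0.9938 = 306.8 m²/s², so v = 17.52 m/s.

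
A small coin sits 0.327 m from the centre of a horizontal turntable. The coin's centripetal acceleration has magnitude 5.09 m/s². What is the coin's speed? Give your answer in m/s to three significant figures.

a_c = v²/r ⇒ v = √(a_c · r) = √(5.09 × 0.327) = √1.664 = 1.290 m/s.

1.29 m/s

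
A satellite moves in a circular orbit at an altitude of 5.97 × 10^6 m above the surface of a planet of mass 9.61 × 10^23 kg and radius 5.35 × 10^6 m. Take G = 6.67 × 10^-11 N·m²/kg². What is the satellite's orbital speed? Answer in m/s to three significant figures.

2380 m/s

Orbital radius r = R + h = 5.35 × 10^6 + 5.97 × 10^6 = 1.132 × 10^7 m.
Gravity supplies the centripetal force: G M m / r² = m v² / r, so v = √(GM/r).
v = √(6.67 × 10^-11 × 9.61 × 10^23 / 1.132 × 10^7) = √(5.662 × 10^6) = 2380 m/s.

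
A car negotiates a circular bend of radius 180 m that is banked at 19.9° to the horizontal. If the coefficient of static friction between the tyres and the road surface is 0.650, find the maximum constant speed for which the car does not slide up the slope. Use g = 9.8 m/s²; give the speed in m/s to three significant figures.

48.3 m/s

At the maximum speed, friction acts down the slope at its limiting value f = μN. Radially (horizontal, toward centre): N sinθ + μN cosθ = mv²/r. Vertically: N cosθ − μN sinθ = mg.
Dividing: v² = r g (sinθ + μcosθ)/(cosθ − μsinθ).
sinθ + μcosθ = 0.3404 + 0.650×0.9403 = 0.9516; cosθ − μsinθ = 0.9403 − 0.650×0.3404 = 0.7190.
v² = 180 × 9.8 × 0.9516/0.7190 = 2334 m²/s², so v = 48.32 m/s.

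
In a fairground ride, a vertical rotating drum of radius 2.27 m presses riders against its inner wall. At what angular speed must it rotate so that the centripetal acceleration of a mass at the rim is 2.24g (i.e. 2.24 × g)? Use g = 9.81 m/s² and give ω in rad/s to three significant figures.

Centripetal acceleration a_c = ω²r. Setting ω²r = 2.24g:
ω = √(2.24g / r) = √(2.24 × 9.81 / 2.27) = √9.680 = 3.111 rad/s.

3.11 rad/s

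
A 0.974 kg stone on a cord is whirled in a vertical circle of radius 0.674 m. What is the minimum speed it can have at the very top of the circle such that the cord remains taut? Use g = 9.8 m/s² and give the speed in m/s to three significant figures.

2.57 m/s

At the highest point the centre is directly below, so both the weight and T act inward: T + mg = mv²/r.
At minimum speed T → 0, so mg = mv_min²/r ⇒ v_min = √(g r) = √(9.8 × 0.674) = 2.570 m/s.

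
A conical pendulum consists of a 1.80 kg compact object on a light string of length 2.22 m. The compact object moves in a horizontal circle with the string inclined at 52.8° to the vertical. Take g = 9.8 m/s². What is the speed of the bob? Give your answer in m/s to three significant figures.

4.78 m/s

The radius of the circle is r = L sinθ = 2.22 × sin 52.8° = 1.768 m.
Horizontally T sinθ = mv²/r and vertically T cosθ = mg, so tanθ = v²/(rg).
v = √(r g tanθ) = √(1.768 × 9.8 × 1.317) = √22.83 = 4.778 m/s.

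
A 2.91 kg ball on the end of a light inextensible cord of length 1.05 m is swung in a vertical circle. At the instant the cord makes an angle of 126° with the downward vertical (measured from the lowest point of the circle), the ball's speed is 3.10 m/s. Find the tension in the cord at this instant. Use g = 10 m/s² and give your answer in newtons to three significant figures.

Take the radial direction toward the centre of the circle as positive. The component of the weight along the string toward the centre is −mg cos φ (φ measured from the bottom), so Newton's second law along the string gives T − mg cos φ = m v²/r.
cos 126° = -0.5878, so T = m(v²/r + g cos φ) = 2.91 × ((3.10)²/1.05 + 10.0 × -0.5878) = 2.91 × (9.152 + (-5.878)) = 2.91 × 3.275 = 9.529 N.

9.53 N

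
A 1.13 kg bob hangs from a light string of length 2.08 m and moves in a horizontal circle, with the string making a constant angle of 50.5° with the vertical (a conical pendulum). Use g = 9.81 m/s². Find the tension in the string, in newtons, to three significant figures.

17.4 N

Vertically the bob has no acceleration, so T cosθ = mg.
T = mg/cosθ = 1.13 × 9.81 / cos 50.5° = 11.09/0.6361 = 17.43 N.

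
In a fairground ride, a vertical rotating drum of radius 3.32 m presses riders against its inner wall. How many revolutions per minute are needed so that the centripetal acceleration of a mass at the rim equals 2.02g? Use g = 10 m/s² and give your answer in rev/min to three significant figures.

23.6 rev/min

Require ω²r = 2.02g, so ω = √(2.02 × 10.0/3.32) = 2.467 rad/s.
In rev/min: ω × 60/(2π) = 2.467 × 60/(2π) = 23.55 rev/min.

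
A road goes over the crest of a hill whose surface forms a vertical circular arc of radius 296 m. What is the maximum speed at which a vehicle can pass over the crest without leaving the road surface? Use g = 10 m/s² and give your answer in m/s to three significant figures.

54.4 m/s

At the crest the centre of the circle is below the vehicle, so the net downward (centripetal) force is mg − N = mv²/r.
The vehicle leaves the road when N → 0, giving v_max = √(g r) = √(10.0 × 296) = 54.41 m/s.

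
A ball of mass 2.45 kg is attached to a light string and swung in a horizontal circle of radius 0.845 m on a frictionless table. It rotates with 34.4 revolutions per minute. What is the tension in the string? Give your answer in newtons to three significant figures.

26.9 N

ω = 34.4 rev/min × 2π/60 = 3.602 rad/s, so v = ωr = 3.602 × 0.845 = 3.044 m/s.
The tension is the only horizontal force, so it supplies the full centripetal force: T = m v²/r = 2.45 × (3.044)²/0.845 = 2.45 × 9.266/0.845 = 26.87 N.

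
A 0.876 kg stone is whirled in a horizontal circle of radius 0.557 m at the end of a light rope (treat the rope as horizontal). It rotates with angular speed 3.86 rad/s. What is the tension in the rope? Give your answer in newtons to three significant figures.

v = ωr = 3.86 × 0.557 = 2.150 m/s.
The tension is the only horizontal force, so it supplies the full centripetal force: T = m v²/r = 0.876 × (2.150)²/0.557 = 0.876 × 4.623/0.557 = 7.270 N.

7.27 N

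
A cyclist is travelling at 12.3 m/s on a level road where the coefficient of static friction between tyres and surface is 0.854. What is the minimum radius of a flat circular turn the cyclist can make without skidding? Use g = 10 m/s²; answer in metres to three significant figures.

At the limit, μ_s m g = m v²/r, so r_min = v²/(μ_s g) = (12.3)²/(0.854 × 10.0) = 151.3/8.540 = 17.72 m.

17.7 m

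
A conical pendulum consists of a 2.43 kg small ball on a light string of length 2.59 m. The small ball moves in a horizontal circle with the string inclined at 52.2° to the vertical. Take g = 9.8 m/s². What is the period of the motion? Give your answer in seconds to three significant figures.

2.53 s

r = L sinθ = 2.047 m. From T sinθ = mω²r and T cosθ = mg: tanθ = ω²r/g, so ω² = g tanθ / r = g/(L cosθ).
ω = √(g/(L cosθ)) = √(9.8/(2.59 × 0.6129)) = √6.174 = 2.485 rad/s.
Period = 2π/ω = 2.529 s.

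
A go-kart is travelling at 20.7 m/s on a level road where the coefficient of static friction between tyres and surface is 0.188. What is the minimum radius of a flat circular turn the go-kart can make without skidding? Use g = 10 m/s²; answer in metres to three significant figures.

228 m

At the limit, μ_s m g = m v²/r, so r_min = v²/(μ_s g) = (20.7)²/(0.188 × 10.0) = 428.5/1.880 = 227.9 m.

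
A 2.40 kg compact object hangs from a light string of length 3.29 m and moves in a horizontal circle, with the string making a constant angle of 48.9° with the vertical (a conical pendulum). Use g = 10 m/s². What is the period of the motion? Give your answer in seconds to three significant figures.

r = L sinθ = 2.479 m. From T sinθ = mω²r and T cosθ = mg: tanθ = ω²r/g, so ω² = g tanθ / r = g/(L cosθ).
ω = √(g/(L cosθ)) = √(10.0/(3.29 × 0.6574)) = √4.624 = 2.150 rad/s.
Period = 2π/ω = 2.922 s.

2.92 s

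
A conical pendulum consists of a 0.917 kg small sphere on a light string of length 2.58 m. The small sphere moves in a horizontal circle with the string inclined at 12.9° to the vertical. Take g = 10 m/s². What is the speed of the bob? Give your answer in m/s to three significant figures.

1.15 m/s

The radius of the circle is r = L sinθ = 2.58 × sin 12.9° = 0.5760 m.
Horizontally T sinθ = mv²/r and vertically T cosθ = mg, so tanθ = v²/(rg).
v = √(r g tanθ) = √(0.5760 × 10.0 × 0.2290) = √1.319 = 1.149 m/s.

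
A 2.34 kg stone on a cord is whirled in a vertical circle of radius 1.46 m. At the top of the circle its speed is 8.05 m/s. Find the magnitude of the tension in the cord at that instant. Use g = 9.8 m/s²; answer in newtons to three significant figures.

At the top, both T and the weight mg point inward (toward the centre), so T + mg = mv²/r.
T = m(v²/r − g) = 2.34 × ((8.05)²/1.46 − 9.8) = 2.34 × (44.39 − 9.8) = 2.34 × 34.59 = 80.93 N.

80.9 N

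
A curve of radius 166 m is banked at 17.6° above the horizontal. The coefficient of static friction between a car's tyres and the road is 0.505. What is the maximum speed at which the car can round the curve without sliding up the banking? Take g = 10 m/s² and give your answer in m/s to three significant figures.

At the maximum speed, friction acts down the slope at its limiting value f = μN. Radially (horizontal, toward centre): N sinθ + μN cosθ = mv²/r. Vertically: N cosθ − μN sinθ = mg.
Dividing: v² = r g (sinθ + μcosθ)/(cosθ − μsinθ).
sinθ + μcosθ = 0.3024 + 0.505×0.9532 = 0.7837; cosθ − μsinθ = 0.9532 − 0.505×0.3024 = 0.8005.
v² = 166 × 10.0 × 0.7837/0.8005 = 1625 m²/s², so v = 40.31 m/s.

40.3 m/s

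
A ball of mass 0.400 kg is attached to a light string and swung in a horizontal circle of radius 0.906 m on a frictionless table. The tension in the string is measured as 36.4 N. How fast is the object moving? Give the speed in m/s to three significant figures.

9.08 m/s

T = m v²/r ⇒ v = √(T r / m) = √(36.4 × 0.906 / 0.400) = √82.45 = 9.080 m/s.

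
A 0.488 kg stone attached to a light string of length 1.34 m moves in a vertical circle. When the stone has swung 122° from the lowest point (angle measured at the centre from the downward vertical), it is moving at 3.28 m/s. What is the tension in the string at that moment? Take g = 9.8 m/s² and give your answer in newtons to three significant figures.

1.38 N

Take the radial direction toward the centre of the circle as positive. The component of the weight along the string toward the centre is −mg cos φ (φ measured from the bottom), so Newton's second law along the string gives T − mg cos φ = m v²/r.
cos 122° = -0.5299, so T = m(v²/r + g cos φ) = 0.488 × ((3.28)²/1.34 + 9.8 × -0.5299) = 0.488 × (8.029 + (-5.193)) = 0.488 × 2.835 = 1.384 N.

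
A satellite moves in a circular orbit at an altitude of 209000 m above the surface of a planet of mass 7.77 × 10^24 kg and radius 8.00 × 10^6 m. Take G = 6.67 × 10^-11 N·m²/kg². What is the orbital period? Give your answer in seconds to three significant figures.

r = R + h = 8.00 × 10^6 + 209000 = 8.209 × 10^6 m. Gravity provides the centripetal force: G M m / r² = m v² / r ⇒ v = √(GM/r) = 7946 m/s.
T = 2πr/v = 2π × 8.209 × 10^6 / 7946 = 6491 s.

6490 s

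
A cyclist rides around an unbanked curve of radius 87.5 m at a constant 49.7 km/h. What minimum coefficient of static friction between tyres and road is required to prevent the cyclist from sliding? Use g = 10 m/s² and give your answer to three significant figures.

v = 49.7/3.6 = 13.81 m/s.
Friction provides the centripetal force: μ_s m g = m v²/r, so μ_s = v²/(g r) = (13.81)²/(10.0 × 87.5) = 190.6/875.0 = 0.2178.

0.218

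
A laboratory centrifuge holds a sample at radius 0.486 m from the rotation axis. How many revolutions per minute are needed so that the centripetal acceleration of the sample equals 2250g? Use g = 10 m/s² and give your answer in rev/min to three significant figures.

Require ω²r = 2250g, so ω = √(2250 × 10.0/0.486) = 215.2 rad/s.
In rev/min: ω × 60/(2π) = 215.2 × 60/(2π) = 2055 rev/min.

2050 rev/min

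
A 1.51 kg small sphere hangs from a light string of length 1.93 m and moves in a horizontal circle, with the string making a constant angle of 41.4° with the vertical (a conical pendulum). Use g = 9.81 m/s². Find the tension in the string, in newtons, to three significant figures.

Vertically the bob has no acceleration, so T cosθ = mg.
T = mg/cosθ = 1.51 × 9.81 / cos 41.4° = 14.81/0.7501 = 19.75 N.

19.7 N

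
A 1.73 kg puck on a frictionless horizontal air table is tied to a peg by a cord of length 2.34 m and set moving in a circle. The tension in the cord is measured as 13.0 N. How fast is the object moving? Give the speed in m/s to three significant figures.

4.19 m/s

T = m v²/r ⇒ v = √(T r / m) = √(13.0 × 2.34 / 1.73) = √17.58 = 4.193 m/s.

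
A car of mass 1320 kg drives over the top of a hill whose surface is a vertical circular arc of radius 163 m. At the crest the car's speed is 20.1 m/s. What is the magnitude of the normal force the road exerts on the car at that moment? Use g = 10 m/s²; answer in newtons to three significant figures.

9930 N

At the crest the centripetal acceleration points downward (toward the centre of the arc), so mg − N = mv²/r.
N = m(g − v²/r) = 1320 × (10.0 − (20.1)²/163) = 1320 × (10.0 − 2.479) = 1320 × 7.521 = 9928 N.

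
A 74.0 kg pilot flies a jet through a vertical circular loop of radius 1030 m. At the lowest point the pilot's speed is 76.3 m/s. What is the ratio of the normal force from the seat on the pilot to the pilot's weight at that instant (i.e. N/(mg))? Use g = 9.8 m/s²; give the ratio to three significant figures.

At the bottom, N − mg = mv²/r, so N = m(v²/r + g) and N/(mg) = v²/(rg) + 1 = (76.3)²/(1030 × 9.8) + 1 = 0.5767 + 1 = 1.577.

1.58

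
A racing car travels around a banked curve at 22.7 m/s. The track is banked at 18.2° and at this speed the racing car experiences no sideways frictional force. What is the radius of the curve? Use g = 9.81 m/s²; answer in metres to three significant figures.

160 m

Frictionless banking: tanθ = v²/(rg), so r = v²/(g tanθ).
r = (22.7)²/(9.81 × tan 18.2°) = 515.3/(9.81 × 0.3288) = 515.3/3.225 = 159.8 m.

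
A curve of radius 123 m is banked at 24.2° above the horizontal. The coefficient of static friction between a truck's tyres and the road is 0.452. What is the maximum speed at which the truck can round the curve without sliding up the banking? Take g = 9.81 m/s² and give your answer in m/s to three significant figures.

36.9 m/s

At the maximum speed, friction acts down the slope at its limiting value f = μN. Radially (horizontal, toward centre): N sinθ + μN cosθ = mv²/r. Vertically: N cosθ − μN sinθ = mg.
Dividing: v² = r g (sinθ + μcosθ)/(cosθ − μsinθ).
sinθ + μcosθ = 0.4099 + 0.452×0.9121 = 0.8222; cosθ − μsinθ = 0.9121 − 0.452×0.4099 = 0.7268.
v² = 123 × 9.81 × 0.8222/0.7268 = 1365 m²/s², so v = 36.95 m/s.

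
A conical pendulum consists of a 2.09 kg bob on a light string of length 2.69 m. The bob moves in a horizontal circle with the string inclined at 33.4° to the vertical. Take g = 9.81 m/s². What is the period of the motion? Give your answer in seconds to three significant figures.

r = L sinθ = 1.481 m. From T sinθ = mω²r and T cosθ = mg: tanθ = ω²r/g, so ω² = g tanθ / r = g/(L cosθ).
ω = √(g/(L cosθ)) = √(9.81/(2.69 × 0.8348)) = √4.368 = 2.090 rad/s.
Period = 2π/ω = 3.006 s.

3.01 s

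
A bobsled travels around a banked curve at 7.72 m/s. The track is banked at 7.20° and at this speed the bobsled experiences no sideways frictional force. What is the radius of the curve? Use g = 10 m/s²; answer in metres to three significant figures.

47.2 m

Frictionless banking: tanθ = v²/(rg), so r = v²/(g tanθ).
r = (7.72)²/(10.0 × tan 7.20°) = 59.60/(10.0 × 0.1263) = 59.60/1.263 = 47.18 m.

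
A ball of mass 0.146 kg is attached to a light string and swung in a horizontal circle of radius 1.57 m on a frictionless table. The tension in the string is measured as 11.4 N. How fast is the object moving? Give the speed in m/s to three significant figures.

T = m v²/r ⇒ v = √(T r / m) = √(11.4 × 1.57 / 0.146) = √122.6 = 11.07 m/s.

11.1 m/s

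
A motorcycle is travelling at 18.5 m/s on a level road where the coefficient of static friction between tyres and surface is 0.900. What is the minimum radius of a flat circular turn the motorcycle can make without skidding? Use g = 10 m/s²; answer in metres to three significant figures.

38.0 m

At the limit, μ_s m g = m v²/r, so r_min = v²/(μ_s g) = (18.5)²/(0.900 × 10.0) = 342.2/9.000 = 38.03 m.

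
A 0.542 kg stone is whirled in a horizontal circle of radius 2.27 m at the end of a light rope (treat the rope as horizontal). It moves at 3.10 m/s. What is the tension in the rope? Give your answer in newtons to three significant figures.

The tension is the only horizontal force, so it supplies the full centripetal force: T = m v²/r = 0.542 × (3.100)²/2.27 = 0.542 × 9.610/2.27 = 2.295 N.

2.29 N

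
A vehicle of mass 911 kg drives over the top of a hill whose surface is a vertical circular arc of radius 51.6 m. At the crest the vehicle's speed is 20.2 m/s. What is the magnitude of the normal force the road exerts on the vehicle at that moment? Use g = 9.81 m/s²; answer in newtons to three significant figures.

At the crest the centripetal acceleration points downward (toward the centre of the arc), so mg − N = mv²/r.
N = m(g − v²/r) = 911 × (9.81 − (20.2)²/51.6) = 911 × (9.81 − 7.908) = 911 × 1.902 = 1733 N.

1730 N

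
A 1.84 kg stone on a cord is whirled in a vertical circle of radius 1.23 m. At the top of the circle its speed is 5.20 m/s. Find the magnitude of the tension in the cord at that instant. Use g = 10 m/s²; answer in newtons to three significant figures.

At the top, both T and the weight mg point inward (toward the centre), so T + mg = mv²/r.
T = m(v²/r − g) = 1.84 × ((5.20)²/1.23 − 10.0) = 1.84 × (21.98 − 10.0) = 1.84 × 11.98 = 22.05 N.

22.1 N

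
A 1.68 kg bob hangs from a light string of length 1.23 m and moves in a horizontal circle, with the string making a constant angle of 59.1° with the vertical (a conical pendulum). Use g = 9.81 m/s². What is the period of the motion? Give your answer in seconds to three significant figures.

1.59 s

r = L sinθ = 1.055 m. From T sinθ = mω²r and T cosθ = mg: tanθ = ω²r/g, so ω² = g tanθ / r = g/(L cosθ).
ω = √(g/(L cosθ)) = √(9.81/(1.23 × 0.5135)) = √15.53 = 3.941 rad/s.
Period = 2π/ω = 1.594 s.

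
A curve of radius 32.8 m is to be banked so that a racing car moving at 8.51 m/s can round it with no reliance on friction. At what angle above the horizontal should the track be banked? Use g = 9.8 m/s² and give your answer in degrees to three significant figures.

12.7°

For a frictionless banked turn: horizontally N sinθ = mv²/r and vertically N cosθ = mg.
Dividing: tanθ = v²/(r g) = (8.51)²/(32.8 × 9.8) = 72.42/321.4 = 0.2253.
θ = arctan(0.2253) = 12.70°.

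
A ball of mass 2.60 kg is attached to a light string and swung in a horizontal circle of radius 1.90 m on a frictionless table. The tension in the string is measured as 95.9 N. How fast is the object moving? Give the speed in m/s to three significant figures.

8.37 m/s

T = m v²/r ⇒ v = √(T r / m) = √(95.9 × 1.90 / 2.60) = √70.08 = 8.371 m/s.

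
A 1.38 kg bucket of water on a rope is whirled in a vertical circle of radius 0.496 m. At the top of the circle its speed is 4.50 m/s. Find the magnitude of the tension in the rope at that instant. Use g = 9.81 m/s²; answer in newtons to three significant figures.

At the top, both T and the weight mg point inward (toward the centre), so T + mg = mv²/r.
T = m(v²/r − g) = 1.38 × ((4.50)²/0.496 − 9.81) = 1.38 × (40.83 − 9.81) = 1.38 × 31.02 = 42.80 N.

42.8 N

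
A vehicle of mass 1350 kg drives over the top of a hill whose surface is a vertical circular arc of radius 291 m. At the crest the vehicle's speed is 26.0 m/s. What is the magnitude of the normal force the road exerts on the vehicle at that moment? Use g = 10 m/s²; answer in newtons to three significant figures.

10400 N

At the crest the centripetal acceleration points downward (toward the centre of the arc), so mg − N = mv²/r.
N = m(g − v²/r) = 1350 × (10.0 − (26.0)²/291) = 1350 × (10.0 − 2.323) = 1350 × 7.677 = 10360 N.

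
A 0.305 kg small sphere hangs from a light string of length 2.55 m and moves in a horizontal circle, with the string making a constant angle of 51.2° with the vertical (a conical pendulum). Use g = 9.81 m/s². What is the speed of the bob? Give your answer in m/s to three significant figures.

4.92 m/s

The radius of the circle is r = L sinθ = 2.55 × sin 51.2° = 1.987 m.
Horizontally T sinθ = mv²/r and vertically T cosθ = mg, so tanθ = v²/(rg).
v = √(r g tanθ) = √(1.987 × 9.81 × 1.244) = √24.25 = 4.924 m/s.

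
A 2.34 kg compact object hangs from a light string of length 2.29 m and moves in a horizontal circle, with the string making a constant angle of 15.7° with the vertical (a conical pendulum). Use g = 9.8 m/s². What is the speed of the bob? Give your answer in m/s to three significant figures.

The radius of the circle is r = L sinθ = 2.29 × sin 15.7° = 0.6197 m.
Horizontally T sinθ = mv²/r and vertically T cosθ = mg, so tanθ = v²/(rg).
v = √(r g tanθ) = √(0.6197 × 9.8 × 0.2811) = √1.707 = 1.307 m/s.

1.31 m/s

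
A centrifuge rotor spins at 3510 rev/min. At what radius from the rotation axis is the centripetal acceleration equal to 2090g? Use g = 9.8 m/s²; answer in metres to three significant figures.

ω = 3510 rev/min × 2π/60 = 367.6 rad/s.
a_c = ω²r = 2090g ⇒ r = 2090 × 9.8 / (367.6)² = 20480/135100 = 0.1516 m.

0.152 m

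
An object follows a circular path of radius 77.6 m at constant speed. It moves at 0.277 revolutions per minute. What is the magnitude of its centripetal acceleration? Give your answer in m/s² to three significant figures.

0.0653 m/s²

ω = 0.277 rev/min × 2π/60 = 0.02901 rad/s, so v = ωr = 0.02901 × 77.6 = 2.251 m/s.
a_c = v²/r = (2.251)²/77.6 = 5.067/77.6 = 0.06529 m/s².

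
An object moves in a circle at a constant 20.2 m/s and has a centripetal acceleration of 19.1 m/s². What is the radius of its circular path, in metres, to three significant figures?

a_c = v²/r ⇒ r = v²/a_c = (20.2)²/19.1 = 408.0/19.1 = 21.36 m.

21.4 m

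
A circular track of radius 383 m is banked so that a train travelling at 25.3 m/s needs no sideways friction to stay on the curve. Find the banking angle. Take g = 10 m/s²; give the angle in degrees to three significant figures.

9.49°

For a frictionless banked turn: horizontally N sinθ = mv²/r and vertically N cosθ = mg.
Dividing: tanθ = v²/(r g) = (25.3)²/(383 × 10.0) = 640.1/3830 = 0.1671.
θ = arctan(0.1671) = 9.488°.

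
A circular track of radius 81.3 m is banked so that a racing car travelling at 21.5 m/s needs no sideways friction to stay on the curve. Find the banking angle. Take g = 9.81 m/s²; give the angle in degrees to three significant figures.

30.1°

For a frictionless banked turn: horizontally N sinθ = mv²/r and vertically N cosθ = mg.
Dividing: tanθ = v²/(r g) = (21.5)²/(81.3 × 9.81) = 462.2/797.6 = 0.5796.
θ = arctan(0.5796) = 30.10°.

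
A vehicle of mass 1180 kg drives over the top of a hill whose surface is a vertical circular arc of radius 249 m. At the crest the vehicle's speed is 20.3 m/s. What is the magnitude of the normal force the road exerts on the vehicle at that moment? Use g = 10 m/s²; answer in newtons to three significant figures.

At the crest the centripetal acceleration points downward (toward the centre of the arc), so mg − N = mv²/r.
N = m(g − v²/r) = 1180 × (10.0 − (20.3)²/249) = 1180 × (10.0 − 1.655) = 1180 × 8.345 = 9847 N.

9850 N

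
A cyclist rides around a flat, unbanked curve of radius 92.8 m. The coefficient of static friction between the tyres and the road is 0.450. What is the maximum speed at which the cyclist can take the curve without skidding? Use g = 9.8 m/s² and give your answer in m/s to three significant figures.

The only inward force on a level bend is static friction, so at the limit f_s = μ_s N = μ_s m g = m v²/r.
Mass cancels: v_max = √(μ_s g r) = √(0.450 × 9.8 × 92.8) = √409.2 = 20.23 m/s.

20.2 m/s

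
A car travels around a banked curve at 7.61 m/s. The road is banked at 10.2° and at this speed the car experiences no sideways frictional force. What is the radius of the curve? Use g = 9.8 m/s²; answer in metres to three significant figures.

Frictionless banking: tanθ = v²/(rg), so r = v²/(g tanθ).
r = (7.61)²/(9.8 × tan 10.2°) = 57.91/(9.8 × 0.1799) = 57.91/1.763 = 32.84 m.

32.8 m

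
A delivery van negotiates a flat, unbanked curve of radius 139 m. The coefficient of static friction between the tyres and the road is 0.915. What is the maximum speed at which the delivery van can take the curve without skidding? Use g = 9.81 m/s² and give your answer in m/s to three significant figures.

Friction provides the centripetal force on a flat curve. At maximum speed it is at its limiting value: μ_s m g = m v²/r.
Mass cancels: v_max = √(μ_s g r) = √(0.915 × 9.81 × 139) = √1248 = 35.32 m/s.

35.3 m/s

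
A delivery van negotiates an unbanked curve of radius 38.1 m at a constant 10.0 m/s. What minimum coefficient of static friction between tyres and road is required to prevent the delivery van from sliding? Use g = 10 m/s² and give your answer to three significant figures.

0.262

Friction provides the centripetal force: μ_s m g = m v²/r, so μ_s = v²/(g r) = (10.00)²/(10.0 × 38.1) = 100.0/381.0 = 0.2625.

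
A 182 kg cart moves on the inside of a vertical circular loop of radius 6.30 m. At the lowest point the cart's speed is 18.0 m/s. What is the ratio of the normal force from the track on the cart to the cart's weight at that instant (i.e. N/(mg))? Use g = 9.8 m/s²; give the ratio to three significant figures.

6.25

At the bottom, N − mg = mv²/r, so N = m(v²/r + g) and N/(mg) = v²/(rg) + 1 = (18.0)²/(6.30 × 9.8) + 1 = 5.248 + 1 = 6.248.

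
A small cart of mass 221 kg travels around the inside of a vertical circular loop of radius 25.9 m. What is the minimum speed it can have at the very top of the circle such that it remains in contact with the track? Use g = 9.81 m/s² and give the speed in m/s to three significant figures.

15.9 m/s

At the highest point the centre is directly below, so both the weight and N act inward: N + mg = mv²/r.
At minimum speed N → 0, so mg = mv_min²/r ⇒ v_min = √(g r) = √(9.81 × 25.9) = 15.94 m/s.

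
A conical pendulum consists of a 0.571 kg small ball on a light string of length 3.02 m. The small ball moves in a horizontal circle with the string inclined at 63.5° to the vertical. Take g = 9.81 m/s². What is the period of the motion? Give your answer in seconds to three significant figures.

2.33 s

r = L sinθ = 2.703 m. From T sinθ = mω²r and T cosθ = mg: tanθ = ω²r/g, so ω² = g tanθ / r = g/(L cosθ).
ω = √(g/(L cosθ)) = √(9.81/(3.02 × 0.4462)) = √7.280 = 2.698 rad/s.
Period = 2π/ω = 2.329 s.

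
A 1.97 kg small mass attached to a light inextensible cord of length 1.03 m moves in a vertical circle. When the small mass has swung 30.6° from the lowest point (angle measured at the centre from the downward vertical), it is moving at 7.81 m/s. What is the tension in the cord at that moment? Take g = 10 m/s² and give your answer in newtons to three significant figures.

134 N

Take the radial direction toward the centre of the circle as positive. The component of the weight along the string toward the centre is −mg cos φ (φ measured from the bottom), so Newton's second law along the string gives T − mg cos φ = m v²/r.
cos 30.6° = 0.8607, so T = m(v²/r + g cos φ) = 1.97 × ((7.81)²/1.03 + 10.0 × 0.8607) = 1.97 × (59.22 + (8.607)) = 1.97 × 67.83 = 133.6 N.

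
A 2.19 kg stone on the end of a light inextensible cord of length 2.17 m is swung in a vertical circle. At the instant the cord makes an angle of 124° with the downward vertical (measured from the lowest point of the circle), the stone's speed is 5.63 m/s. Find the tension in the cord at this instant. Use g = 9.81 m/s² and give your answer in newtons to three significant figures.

20.0 N

Take the radial direction toward the centre of the circle as positive. The component of the weight along the string toward the centre is −mg cos φ (φ measured from the bottom), so Newton's second law along the string gives T − mg cos φ = m v²/r.
cos 124° = -0.5592, so T = m(v²/r + g cos φ) = 2.19 × ((5.63)²/2.17 + 9.81 × -0.5592) = 2.19 × (14.61 + (-5.486)) = 2.19 × 9.121 = 19.98 N.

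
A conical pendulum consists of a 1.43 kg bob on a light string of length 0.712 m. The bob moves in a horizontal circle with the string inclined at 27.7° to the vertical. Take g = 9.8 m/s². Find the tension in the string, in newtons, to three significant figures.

15.8 N

Vertically the bob has no acceleration, so T cosθ = mg.
T = mg/cosθ = 1.43 × 9.8 / cos 27.7° = 14.01/0.8854 = 15.83 N.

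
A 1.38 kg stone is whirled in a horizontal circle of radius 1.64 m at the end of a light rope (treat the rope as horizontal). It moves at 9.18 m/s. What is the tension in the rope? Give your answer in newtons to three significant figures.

70.9 N

The tension is the only horizontal force, so it supplies the full centripetal force: T = m v²/r = 1.38 × (9.180)²/1.64 = 1.38 × 84.27/1.64 = 70.91 N.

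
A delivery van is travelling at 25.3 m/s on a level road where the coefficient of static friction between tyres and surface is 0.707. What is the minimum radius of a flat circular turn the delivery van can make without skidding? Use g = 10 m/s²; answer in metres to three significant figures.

At the limit, μ_s m g = m v²/r, so r_min = v²/(μ_s g) = (25.3)²/(0.707 × 10.0) = 640.1/7.070 = 90.54 m.

90.5 m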